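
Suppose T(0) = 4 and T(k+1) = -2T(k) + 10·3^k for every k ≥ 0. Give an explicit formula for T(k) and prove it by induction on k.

Claim: T(k) = 2·(-2)^k + 2·3^k.

Base case: T(0) = 4, and 2·(-2)^0 + 2·3^0 = 2 + 2 = 4.
Assume T(m) = 2·(-2)^m + 2·3^m for some m ≥ 0.
Then T(m+1) = -2T(m) + 10·3^m = -2·(2·(-2)^m + 2·3^m) + 10·3^m = 2·(-2)^{m+1} − 4·3^m + 10·3^m = 2·(-2)^{m+1} + 6·3^m = 2·(-2)^{m+1} + 2·3^{m+1}.
So the formula holds for m+1, and by induction T(k) = 2·(-2)^k + 2·3^k for all k ≥ 0.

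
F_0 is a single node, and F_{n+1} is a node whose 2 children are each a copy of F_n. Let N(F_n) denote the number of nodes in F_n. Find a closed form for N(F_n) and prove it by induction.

Claim: N(F_n) = 2^{n+1} − 1.

Base case: N(F_0) = 1, and 2^{0+1} − 1 = 1.
Assume N(F_m) = 2^{m+1} − 1.
Then N(F_{m+1}) = 1 + 2N(F_m) = 1 + 2(2^{m+1} − 1) = 2^{m+2} − 2 + 1 = 2^{m+2} − 1.
Hence N(F_n) = 2^{n+1} − 1 for every n ≥ 0, by induction.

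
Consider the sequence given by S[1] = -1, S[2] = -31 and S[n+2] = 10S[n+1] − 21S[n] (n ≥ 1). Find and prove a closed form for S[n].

Claim: S[n] = 2·3^n − 7^n.

Base cases: S[1] = -1 and 2·3^1 − 7^1 = -1; S[2] = -31 and 2·3^2 − 7^2 = -31.
Assume S[j] = 2·3^j − 7^j for all 1 ≤ j ≤ m, where m ≥ 2.
Then S[m+1] = 10S[m] − 21S[m−1] = 10·(2·3^m − 7^m) − 21·(2·3^{m−1} − 7^{m−1}) = 2·(10·3 − 21)3^{m−1} − (10·7 − 21)7^{m−1} = 18·3^{m−1} − 49·7^{m−1} = 2·3^{m+1} − 7^{m+1}.
So the formula holds for m+1, and by strong induction S[n] = 2·3^n − 7^n for all n ≥ 1.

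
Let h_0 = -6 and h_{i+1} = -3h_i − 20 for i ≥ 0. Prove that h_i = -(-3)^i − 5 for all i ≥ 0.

Base case: h_0 = -6, and -(-3)^0 − 5 = -1 − 5 = -6.
Assume h_j = -(-3)^j − 5 for some j ≥ 0.
Then h_{j+1} = -3h_j − 20 = -3·(-(-3)^j − 5) − 20 = 3·(-3)^j + 15 − 20 = -(-3)^{j+1} − 5.
By induction, h_i = -(-3)^i − 5 for all i ≥ 0.

h_i = -(-3)^i − 5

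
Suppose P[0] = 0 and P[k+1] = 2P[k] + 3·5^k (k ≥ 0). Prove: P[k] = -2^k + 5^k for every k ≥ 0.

Base case: P[0] = 0, and -2^0 + 5^0 = -1 + 1 = 0.
Assume P[r] = -2^r + 5^r for some r ≥ 0.
Then P[r+1] = 2P[r] + 3·5^r = 2·(-2^r + 5^r) + 3·5^r = -2^{r+1} + 2·5^r + 3·5^r = -2^{r+1} + 5·5^r = -2^{r+1} + 5^{r+1}.
Hence P[k] = -2^k + 5^k for every k ≥ 0, by induction.

P[k] = -2^k + 5^k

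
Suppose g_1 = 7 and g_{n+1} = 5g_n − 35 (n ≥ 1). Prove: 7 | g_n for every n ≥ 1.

Base case: g_1 = 7 = 7·1, so 7 | g_1.
Assume 7 | g_k, so g_k = 7t for some integer t.
Then g_{k+1} = 5g_k − 35 = 5·(7t) − 35 = 7(5t − 5), so 7 | g_{k+1}.
By induction, 7 | g_n for all n ≥ 1.

7 | g_n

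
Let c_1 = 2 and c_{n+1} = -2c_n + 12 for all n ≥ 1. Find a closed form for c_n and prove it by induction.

Claim: c_n = (-2)^n + 4.

Base case: c_1 = 2, and (-2)^1 + 4 = -2 + 4 = 2.
Assume c_k = (-2)^k + 4 for some k ≥ 1.
Then c_{k+1} = -2c_k + 12 = -2·((-2)^k + 4) + 12 = -2·(-2)^k − 8 + 12 = (-2)^{k+1} + 4.
Hence c_n = (-2)^n + 4 for every n ≥ 1, by induction.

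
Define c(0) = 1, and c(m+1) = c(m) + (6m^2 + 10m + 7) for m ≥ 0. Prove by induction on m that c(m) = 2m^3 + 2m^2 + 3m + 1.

Base case: c(0) = 1, and 2·0^3 + 2·0^2 + 3·0 + 1 = 1.
Assume c(k) = 2k^3 + 2k^2 + 3k + 1.
Then c(k+1) = c(k) + (6k^2 + 10k + 7) = (2k^3 + 2k^2 + 3k + 1) + (6k^2 + 10k + 7) = 2k^3 + 8k^2 + 13k + 8,
and 2·(k+1)^3 + 2·(k+1)^2 + 3·(k+1) + 1 = 2k^3 + 8k^2 + 13k + 8.
This completes the inductive step, so c(m) = 2m^3 + 2m^2 + 3m + 1 for all m ≥ 0.

c(m) = 2m^3 + 2m^2 + 3m + 1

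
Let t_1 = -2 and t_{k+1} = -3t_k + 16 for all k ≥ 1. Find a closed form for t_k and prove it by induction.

Claim: t_k = 2·(-3)^k + 4.

Base case: t_1 = -2, and 2·(-3)^1 + 4 = -6 + 4 = -2.
Assume t_r = 2·(-3)^r + 4 for some r ≥ 1.
Then t_{r+1} = -3t_r + 16 = -3·(2·(-3)^r + 4) + 16 = -6·(-3)^r − 12 + 16 = 2·(-3)^{r+1} + 4.
So the formula holds for r+1, and by induction t_k = 2·(-3)^k + 4 for all k ≥ 1.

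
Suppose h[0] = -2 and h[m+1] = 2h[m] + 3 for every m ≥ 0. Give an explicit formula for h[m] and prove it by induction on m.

Claim: h[m] = 2^m − 3.

Base case: h[0] = -2, and 2^0 − 3 = 1 − 3 = -2.
Assume h[r] = 2^r − 3 for some r ≥ 0.
Then h[r+1] = 2h[r] + 3 = 2·(2^r − 3) + 3 = 2^{r+1} − 6 + 3 = 2^{r+1} − 3.
This completes the inductive step, so h[m] = 2^m − 3 for all m ≥ 0.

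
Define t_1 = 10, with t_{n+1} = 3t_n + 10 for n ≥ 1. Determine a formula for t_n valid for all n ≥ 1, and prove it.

Claim: t_n = 5·3^n − 5.

Base case: t_1 = 10, and 5·3^1 − 5 = 15 − 5 = 10.
Assume t_k = 5·3^k − 5 for some k ≥ 1.
Then t_{k+1} = 3t_k + 10 = 3·(5·3^k − 5) + 10 = 15·3^k − 15 + 10 = 5·3^{k+1} − 5.
By induction, t_n = 5·3^n − 5 for all n ≥ 1.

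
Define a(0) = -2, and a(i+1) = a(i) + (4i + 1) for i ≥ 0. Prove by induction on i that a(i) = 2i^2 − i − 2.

Base case: a(0) = -2, and 2·0^2 − 0 − 2 = -2.
Assume a(j) = 2j^2 − j − 2.
Then a(j+1) = a(j) + (4j + 1) = (2j^2 − j − 2) + (4j + 1) = 2j^2 + 3j − 1,
and 2·(j+1)^2 − (j+1) − 2 = 2j^2 + 3j − 1.
By induction, a(i) = 2i^2 − i − 2 for all i ≥ 0.

a(i) = 2i^2 − i − 2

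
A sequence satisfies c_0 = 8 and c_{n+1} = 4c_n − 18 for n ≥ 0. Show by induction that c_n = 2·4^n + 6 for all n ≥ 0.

Base case: c_0 = 8, and 2·4^0 + 6 = 2 + 6 = 8.
Assume c_k = 2·4^k + 6 for some k ≥ 0.
Then c_{k+1} = 4c_k − 18 = 4·(2·4^k + 6) − 18 = 8·4^k + 24 − 18 = 2·4^{k+1} + 6.
This completes the inductive step, so c_n = 2·4^n + 6 for all n ≥ 0.

c_n = 2·4^n + 6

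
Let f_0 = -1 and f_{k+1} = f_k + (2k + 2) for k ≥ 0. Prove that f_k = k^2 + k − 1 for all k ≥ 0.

Base case: f_0 = -1, and 0^2 + 0 − 1 = -1.
Assume f_m = m^2 + m − 1.
Then f_{m+1} = f_m + (2m + 2) = (m^2 + m − 1) + (2m + 2) = m^2 + 3m + 1,
and (m+1)^2 + (m+1) − 1 = m^2 + 3m + 1.
Hence f_k = k^2 + k − 1 for every k ≥ 0, by induction.

f_k = k^2 + k − 1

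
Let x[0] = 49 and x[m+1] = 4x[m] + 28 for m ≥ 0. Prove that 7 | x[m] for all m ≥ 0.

Base case: x[0] = 49 = 7·7, so 7 | x[0].
Assume 7 | x[r], so x[r] = 7t for some integer t.
Then x[r+1] = 4x[r] + 28 = 4·(7t) + 28 = 7(4t + 4), so 7 | x[r+1].
By induction, 7 | x[m] for all m ≥ 0.

7 | x[m]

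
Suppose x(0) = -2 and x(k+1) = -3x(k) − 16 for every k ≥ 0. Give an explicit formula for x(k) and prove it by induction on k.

Claim: x(k) = 2·(-3)^k − 4.

Base case: x(0) = -2, and 2·(-3)^0 − 4 = 2 − 4 = -2.
Assume x(m) = 2·(-3)^m − 4 for some m ≥ 0.
Then x(m+1) = -3x(m) − 16 = -3·(2·(-3)^m − 4) − 16 = -6·(-3)^m + 12 − 16 = 2·(-3)^{m+1} − 4.
By induction, x(k) = 2·(-3)^k − 4 for all k ≥ 0.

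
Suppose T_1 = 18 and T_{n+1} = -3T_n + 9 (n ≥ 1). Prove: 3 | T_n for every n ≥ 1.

Base case: T_1 = 18 = 3·6, so 3 | T_1.
Assume 3 | T_m, so T_m = 3t for some integer t.
Then T_{m+1} = -3T_m + 9 = -3·(3t) + 9 = 3(-3t + 3), so 3 | T_{m+1}.
So the property holds for m+1, and by induction 3 | T_n for all n ≥ 1.

3 | T_n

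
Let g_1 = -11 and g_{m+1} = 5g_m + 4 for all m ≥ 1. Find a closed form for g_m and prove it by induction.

Claim: g_m = -2·5^m − 1.

Base case: g_1 = -11, and -2·5^1 − 1 = -10 − 1 = -11.
Assume g_r = -2·5^r − 1 for some r ≥ 1.
Then g_{r+1} = 5g_r + 4 = 5·(-2·5^r − 1) + 4 = -10·5^r − 5 + 4 = -2·5^{r+1} − 1.
This completes the inductive step, so g_m = -2·5^m − 1 for all m ≥ 1.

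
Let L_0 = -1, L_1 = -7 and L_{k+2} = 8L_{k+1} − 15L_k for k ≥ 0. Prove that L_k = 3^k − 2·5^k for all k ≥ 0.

Base cases: L_0 = -1 and 3^0 − 2·5^0 = -1; L_1 = -7 and 3^1 − 2·5^1 = -7.
Assume L_j = 3^j − 2·5^j for all 0 ≤ j ≤ r, where r ≥ 1.
Then L_{r+1} = 8L_r − 15L_{r−1} = 8·(3^r − 2·5^r) − 15·(3^{r−1} − 2·5^{r−1}) = (8·3 − 15)3^{r−1} − 2·(8·5 − 15)5^{r−1} = 9·3^{r−1} − 50·5^{r−1} = 3^{r+1} − 2·5^{r+1}.
By strong induction, L_k = 3^k − 2·5^k for all k ≥ 0.

L_k = 3^k − 2·5^k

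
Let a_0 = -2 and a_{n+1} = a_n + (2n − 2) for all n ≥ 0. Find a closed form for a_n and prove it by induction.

Claim: a_n = n^2 − 3n − 2.

Base case: a_0 = -2, and 0^2 − 3·0 − 2 = -2.
Assume a_m = m^2 − 3m − 2.
Then a_{m+1} = a_m + (2m − 2) = (m^2 − 3m − 2) + (2m − 2) = m^2 − m − 4,
and (m+1)^2 − 3·(m+1) − 2 = m^2 − m − 4.
Hence a_n = n^2 − 3n − 2 for every n ≥ 0, by induction.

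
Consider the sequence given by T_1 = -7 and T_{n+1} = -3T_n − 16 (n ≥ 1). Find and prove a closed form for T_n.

Claim: T_n = (-3)^n − 4.

Base case: T_1 = -7, and (-3)^1 − 4 = -3 − 4 = -7.
Assume T_m = (-3)^m − 4 for some m ≥ 1.
Then T_{m+1} = -3T_m − 16 = -3·((-3)^m − 4) − 16 = -3·(-3)^m + 12 − 16 = (-3)^{m+1} − 4.
This completes the inductive step, so T_n = (-3)^n − 4 for all n ≥ 1.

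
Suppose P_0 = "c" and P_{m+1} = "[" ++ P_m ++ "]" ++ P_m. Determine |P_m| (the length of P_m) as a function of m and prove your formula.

Claim: |P_m| = 3·2^m − 2.

Base case: |P_0| = 1, and 3·2^0 − 2 = 1.
Assume |P_r| = 3·2^r − 2.
Then |P_{r+1}| = 1 + |P_r| + 1 + |P_r| = 2|P_r| + 2 = 2(3·2^r − 2) + 2 = 3·2^{r+1} − 4 + 2 = 3·2^{r+1} − 2.
This completes the inductive step, so |P_m| = 3·2^m − 2 for all m ≥ 0.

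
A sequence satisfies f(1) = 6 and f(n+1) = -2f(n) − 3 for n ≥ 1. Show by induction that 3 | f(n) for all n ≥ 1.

Base case: f(1) = 6 = 3·2, so 3 | f(1).
Assume 3 | f(r), so f(r) = 3t for some integer t.
Then f(r+1) = -2f(r) − 3 = -2·(3t) − 3 = 3(-2t − 1), so 3 | f(r+1).
By induction, 3 | f(n) for all n ≥ 1.

3 | f(n)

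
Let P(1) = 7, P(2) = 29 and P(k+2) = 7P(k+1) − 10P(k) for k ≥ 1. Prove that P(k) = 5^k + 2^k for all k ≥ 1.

Base cases: P(1) = 7 and 5^1 + 2^1 = 7; P(2) = 29 and 5^2 + 2^2 = 29.
Assume P(i) = 5^i + 2^i for all 1 ≤ i ≤ j, where j ≥ 2.
Then P(j+1) = 7P(j) − 10P(j−1) = 7·(5^j + 2^j) − 10·(5^{j−1} + 2^{j−1}) = (7·5 − 10)5^{j−1} + (7·2 − 10)2^{j−1} = 25·5^{j−1} + 4·2^{j−1} = 5^{j+1} + 2^{j+1}.
By strong induction, P(k) = 5^k + 2^k for all k ≥ 1.

P(k) = 5^k + 2^k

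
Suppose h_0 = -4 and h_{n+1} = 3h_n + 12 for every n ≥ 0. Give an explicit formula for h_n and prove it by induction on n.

Claim: h_n = 2·3^n − 6.

Base case: h_0 = -4, and 2·3^0 − 6 = 2 − 6 = -4.
Assume h_k = 2·3^k − 6 for some k ≥ 0.
Then h_{k+1} = 3h_k + 12 = 3·(2·3^k − 6) + 12 = 6·3^k − 18 + 12 = 2·3^{k+1} − 6.
This completes the inductive step, so h_n = 2·3^n − 6 for all n ≥ 0.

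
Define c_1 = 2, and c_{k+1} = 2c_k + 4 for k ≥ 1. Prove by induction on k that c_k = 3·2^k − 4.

Base case: c_1 = 2, and 3·2^1 − 4 = 6 − 4 = 2.
Assume c_j = 3·2^j − 4 for some j ≥ 1.
Then c_{j+1} = 2c_j + 4 = 2·(3·2^j − 4) + 4 = 6·2^j − 8 + 4 = 3·2^{j+1} − 4.
By induction, c_k = 3·2^k − 4 for all k ≥ 1.

c_k = 3·2^k − 4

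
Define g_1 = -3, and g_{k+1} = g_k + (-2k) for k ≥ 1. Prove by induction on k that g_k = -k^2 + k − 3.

Base case: g_1 = -3, and -1^2 + 1 − 3 = -3.
Assume g_j = -j^2 + j − 3.
Then g_{j+1} = g_j + (-2j) = (-j^2 + j − 3) + (-2j) = -j^2 − j − 3,
and -(j+1)^2 + (j+1) − 3 = -j^2 − j − 3.
Hence g_k = -k^2 + k − 3 for every k ≥ 1, by induction.

g_k = -k^2 + k − 3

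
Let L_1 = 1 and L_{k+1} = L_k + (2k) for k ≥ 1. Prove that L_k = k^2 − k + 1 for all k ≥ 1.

Base case: L_1 = 1, and 1^2 − 1 + 1 = 1.
Assume L_r = r^2 − r + 1.
Then L_{r+1} = L_r + (2r) = (r^2 − r + 1) + (2r) = r^2 + r + 1,
and (r+1)^2 − (r+1) + 1 = r^2 + r + 1.
Hence L_k = k^2 − k + 1 for every k ≥ 1, by induction.

L_k = k^2 − k + 1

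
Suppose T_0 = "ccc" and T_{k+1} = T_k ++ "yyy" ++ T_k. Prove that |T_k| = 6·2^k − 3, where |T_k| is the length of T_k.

Base case: |T_0| = 3, and 6·2^0 − 3 = 3.
Assume |T_j| = 6·2^j − 3.
Then |T_{j+1}| = |T_j| + 3 + |T_j| = 2|T_j| + 3 = 2(6·2^j − 3) + 3 = 6·2^{j+1} − 6 + 3 = 6·2^{j+1} − 3.
So the formula holds for j+1, and by induction |T_k| = 6·2^k − 3 for all k ≥ 0.

|T_k| = 6·2^k − 3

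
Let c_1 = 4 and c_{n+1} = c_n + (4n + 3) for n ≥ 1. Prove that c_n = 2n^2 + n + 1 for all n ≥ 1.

Base case: c_1 = 4, and 2·1^2 + 1 + 1 = 4.
Assume c_r = 2r^2 + r + 1.
Then c_{r+1} = c_r + (4r + 3) = (2r^2 + r + 1) + (4r + 3) = 2r^2 + 5r + 4,
and 2·(r+1)^2 + (r+1) + 1 = 2r^2 + 5r + 4.
By induction, c_n = 2n^2 + n + 1 for all n ≥ 1.

c_n = 2n^2 + n + 1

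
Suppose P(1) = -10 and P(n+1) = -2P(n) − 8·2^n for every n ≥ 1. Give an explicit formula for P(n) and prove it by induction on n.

Claim: P(n) = 3·(-2)^n − 2·2^n.

Base case: P(1) = -10, and 3·(-2)^1 − 2·2^1 = -6 − 4 = -10.
Assume P(r) = 3·(-2)^r − 2·2^r for some r ≥ 1.
Then P(r+1) = -2P(r) − 8·2^r = -2·(3·(-2)^r − 2·2^r) − 8·2^r = 3·(-2)^{r+1} + 4·2^r − 8·2^r = 3·(-2)^{r+1} − 4·2^r = 3·(-2)^{r+1} − 2·2^{r+1}.
Hence P(n) = 3·(-2)^n − 2·2^n for every n ≥ 1, by induction.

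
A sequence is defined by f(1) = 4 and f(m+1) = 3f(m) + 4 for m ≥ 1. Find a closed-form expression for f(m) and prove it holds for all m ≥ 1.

Claim: f(m) = 2·3^m − 2.

Base case: f(1) = 4, and 2·3^1 − 2 = 6 − 2 = 4.
Assume f(r) = 2·3^r − 2 for some r ≥ 1.
Then f(r+1) = 3f(r) + 4 = 3·(2·3^r − 2) + 4 = 6·3^r − 6 + 4 = 2·3^{r+1} − 2.
By induction, f(m) = 2·3^m − 2 for all m ≥ 1.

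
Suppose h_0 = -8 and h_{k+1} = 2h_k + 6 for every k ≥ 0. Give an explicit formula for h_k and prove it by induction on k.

Claim: h_k = -2^{k+1} − 6.

Base case: h_0 = -8, and -2^{0+1} − 6 = -2 − 6 = -8.
Assume h_j = -2^{j+1} − 6 for some j ≥ 0.
Then h_{j+1} = 2h_j + 6 = 2·(-2^{j+1} − 6) + 6 = -2^{j+2} − 12 + 6 = -2^{j+2} − 6.
This completes the inductive step, so h_k = -2^{k+1} − 6 for all k ≥ 0.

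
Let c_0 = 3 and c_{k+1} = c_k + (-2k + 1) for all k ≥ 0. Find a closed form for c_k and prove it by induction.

Claim: c_k = -k^2 + 2k + 3.

Base case: c_0 = 3, and -0^2 + 2·0 + 3 = 3.
Assume c_j = -j^2 + 2j + 3.
Then c_{j+1} = c_j + (-2j + 1) = (-j^2 + 2j + 3) + (-2j + 1) = -j^2 + 4,
and -(j+1)^2 + 2·(j+1) + 3 = -j^2 + 4.
By induction, c_k = -k^2 + 2k + 3 for all k ≥ 0.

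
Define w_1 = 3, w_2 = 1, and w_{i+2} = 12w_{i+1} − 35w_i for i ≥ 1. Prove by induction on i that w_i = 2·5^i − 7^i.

Base cases: w_1 = 3 and 2·5^1 − 7^1 = 3; w_2 = 1 and 2·5^2 − 7^2 = 1.
Assume w_j = 2·5^j − 7^j for all 1 ≤ j ≤ r, where r ≥ 2.
Then w_{r+1} = 12w_r − 35w_{r−1} = 12·(2·5^r − 7^r) − 35·(2·5^{r−1} − 7^{r−1}) = 2·(12·5 − 35)5^{r−1} − (12·7 − 35)7^{r−1} = 50·5^{r−1} − 49·7^{r−1} = 2·5^{r+1} − 7^{r+1}.
Hence w_i = 2·5^i − 7^i for every i ≥ 1, by strong induction.

w_i = 2·5^i − 7^i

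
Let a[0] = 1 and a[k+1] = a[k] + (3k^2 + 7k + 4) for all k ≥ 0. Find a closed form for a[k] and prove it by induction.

Claim: a[k] = k^3 + 2k^2 + k + 1.

Base case: a[0] = 1, and 0^3 + 2·0^2 + 0 + 1 = 1.
Assume a[r] = r^3 + 2r^2 + r + 1.
Then a[r+1] = a[r] + (3r^2 + 7r + 4) = (r^3 + 2r^2 + r + 1) + (3r^2 + 7r + 4) = r^3 + 5r^2 + 8r + 5,
and (r+1)^3 + 2·(r+1)^2 + (r+1) + 1 = r^3 + 5r^2 + 8r + 5.
This completes the inductive step, so a[k] = k^3 + 2k^2 + k + 1 for all k ≥ 0.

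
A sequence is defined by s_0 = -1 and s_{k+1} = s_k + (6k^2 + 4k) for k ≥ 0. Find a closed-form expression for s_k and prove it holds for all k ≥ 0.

Claim: s_k = 2k^3 − k^2 − k − 1.

Base case: s_0 = -1, and 2·0^3 − 0^2 − 0 − 1 = -1.
Assume s_m = 2m^3 − m^2 − m − 1.
Then s_{m+1} = s_m + (6m^2 + 4m) = (2m^3 − m^2 − m − 1) + (6m^2 + 4m) = 2m^3 + 5m^2 + 3m − 1,
and 2·(m+1)^3 − (m+1)^2 − (m+1) − 1 = 2m^3 + 5m^2 + 3m − 1.
This completes the inductive step, so s_k = 2k^3 − k^2 − k − 1 for all k ≥ 0.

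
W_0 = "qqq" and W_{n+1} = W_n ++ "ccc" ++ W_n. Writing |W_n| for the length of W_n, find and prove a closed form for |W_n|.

Claim: |W_n| = 6·2^n − 3.

Base case: |W_0| = 3, and 6·2^0 − 3 = 3.
Assume |W_j| = 6·2^j − 3.
Then |W_{j+1}| = |W_j| + 3 + |W_j| = 2|W_j| + 3 = 2(6·2^j − 3) + 3 = 6·2^{j+1} − 6 + 3 = 6·2^{j+1} − 3.
So the formula holds for j+1, and by induction |W_n| = 6·2^n − 3 for all n ≥ 0.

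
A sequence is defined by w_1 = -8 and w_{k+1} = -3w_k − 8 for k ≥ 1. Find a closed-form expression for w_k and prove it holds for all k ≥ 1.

Claim: w_k = 2·(-3)^k − 2.

Base case: w_1 = -8, and 2·(-3)^1 − 2 = -6 − 2 = -8.
Assume w_m = 2·(-3)^m − 2 for some m ≥ 1.
Then w_{m+1} = -3w_m − 8 = -3·(2·(-3)^m − 2) − 8 = -6·(-3)^m + 6 − 8 = 2·(-3)^{m+1} − 2.
This completes the inductive step, so w_k = 2·(-3)^k − 2 for all k ≥ 1.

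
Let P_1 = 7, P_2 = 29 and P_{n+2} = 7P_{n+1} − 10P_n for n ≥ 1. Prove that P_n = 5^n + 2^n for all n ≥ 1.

Base cases: P_1 = 7 and 5^1 + 2^1 = 7; P_2 = 29 and 5^2 + 2^2 = 29.
Assume P_j = 5^j + 2^j for all 1 ≤ j ≤ m, where m ≥ 2.
Then P_{m+1} = 7P_m − 10P_{m−1} = 7·(5^m + 2^m) − 10·(5^{m−1} + 2^{m−1}) = (7·5 − 10)5^{m−1} + (7·2 − 10)2^{m−1} = 25·5^{m−1} + 4·2^{m−1} = 5^{m+1} + 2^{m+1}.
This completes the inductive step, so P_n = 5^n + 2^n for all n ≥ 1.

P_n = 5^n + 2^n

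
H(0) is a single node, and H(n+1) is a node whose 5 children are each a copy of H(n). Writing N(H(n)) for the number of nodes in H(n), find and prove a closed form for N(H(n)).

Claim: N(H(n)) = (5^{n+1} − 1)/4.

Base case: N(H(0)) = 1, and (5^{0+1} − 1)/4 = 1.
Assume N(H(k)) = (5^{k+1} − 1)/4.
Then N(H(k+1)) = 1 + 5N(H(k)) = 1 + 5·(5^{k+1} − 1)/4 = 1 + (5^{k+2} − 5)/4 = (4 + 5^{k+2} − 5)/4 = (5^{k+2} − 1)/4.
So the formula holds for k+1, and by induction N(H(n)) = (5^{n+1} − 1)/4 for all n ≥ 0.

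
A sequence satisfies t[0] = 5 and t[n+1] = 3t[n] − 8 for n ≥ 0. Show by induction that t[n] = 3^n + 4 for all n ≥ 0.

Base case: t[0] = 5, and 3^0 + 4 = 1 + 4 = 5.
Assume t[k] = 3^k + 4 for some k ≥ 0.
Then t[k+1] = 3t[k] − 8 = 3·(3^k + 4) − 8 = 3^{k+1} + 12 − 8 = 3^{k+1} + 4.
This completes the inductive step, so t[n] = 3^n + 4 for all n ≥ 0.

t[n] = 3^n + 4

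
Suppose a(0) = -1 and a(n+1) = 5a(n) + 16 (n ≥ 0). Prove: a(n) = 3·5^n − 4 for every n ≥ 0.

Base case: a(0) = -1, and 3·5^0 − 4 = 3 − 4 = -1.
Assume a(j) = 3·5^j − 4 for some j ≥ 0.
Then a(j+1) = 5a(j) + 16 = 5·(3·5^j − 4) + 16 = 15·5^j − 20 + 16 = 3·5^{j+1} − 4.
Hence a(n) = 3·5^n − 4 for every n ≥ 0, by induction.

a(n) = 3·5^n − 4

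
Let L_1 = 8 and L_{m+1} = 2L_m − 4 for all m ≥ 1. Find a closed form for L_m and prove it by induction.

Claim: L_m = 2^{m+1} + 4.

Base case: L_1 = 8, and 2^{1+1} + 4 = 4 + 4 = 8.
Assume L_r = 2^{r+1} + 4 for some r ≥ 1.
Then L_{r+1} = 2L_r − 4 = 2·(2^{r+1} + 4) − 4 = 2^{r+2} + 8 − 4 = 2^{r+2} + 4.
By induction, L_m = 2^{m+1} + 4 for all m ≥ 1.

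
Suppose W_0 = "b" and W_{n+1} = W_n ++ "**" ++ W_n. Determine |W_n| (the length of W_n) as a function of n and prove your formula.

Claim: |W_n| = 3·2^n − 2.

Base case: |W_0| = 1, and 3·2^0 − 2 = 1.
Assume |W_j| = 3·2^j − 2.
Then |W_{j+1}| = |W_j| + 2 + |W_j| = 2|W_j| + 2 = 2(3·2^j − 2) + 2 = 3·2^{j+1} − 4 + 2 = 3·2^{j+1} − 2.
So the formula holds for j+1, and by induction |W_n| = 3·2^n − 2 for all n ≥ 0.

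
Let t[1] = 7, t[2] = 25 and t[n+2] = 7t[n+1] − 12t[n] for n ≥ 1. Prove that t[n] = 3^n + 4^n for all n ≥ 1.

Base cases: t[1] = 7 and 3^1 + 4^1 = 7; t[2] = 25 and 3^2 + 4^2 = 25.
Assume t[j] = 3^j + 4^j for all 1 ≤ j ≤ k, where k ≥ 2.
Then t[k+1] = 7t[k] − 12t[k−1] = 7·(3^k + 4^k) − 12·(3^{k−1} + 4^{k−1}) = (7·3 − 12)3^{k−1} + (7·4 − 12)4^{k−1} = 9·3^{k−1} + 16·4^{k−1} = 3^{k+1} + 4^{k+1}.
So the formula holds for k+1, and by strong induction t[n] = 3^n + 4^n for all n ≥ 1.

t[n] = 3^n + 4^n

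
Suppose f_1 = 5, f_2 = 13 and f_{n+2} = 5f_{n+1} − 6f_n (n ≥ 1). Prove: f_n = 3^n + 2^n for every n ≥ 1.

Base cases: f_1 = 5 and 3^1 + 2^1 = 5; f_2 = 13 and 3^2 + 2^2 = 13.
Assume f_j = 3^j + 2^j for all 1 ≤ j ≤ r, where r ≥ 2.
Then f_{r+1} = 5f_r − 6f_{r−1} = 5·(3^r + 2^r) − 6·(3^{r−1} + 2^{r−1}) = (5·3 − 6)3^{r−1} + (5·2 − 6)2^{r−1} = 9·3^{r−1} + 4·2^{r−1} = 3^{r+1} + 2^{r+1}.
So the formula holds for r+1, and by strong induction f_n = 3^n + 2^n for all n ≥ 1.

f_n = 3^n + 2^n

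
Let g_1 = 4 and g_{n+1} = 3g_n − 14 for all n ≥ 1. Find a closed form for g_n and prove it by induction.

Claim: g_n = -3^n + 7.

Base case: g_1 = 4, and -3^1 + 7 = -3 + 7 = 4.
Assume g_m = -3^m + 7 for some m ≥ 1.
Then g_{m+1} = 3g_m − 14 = 3·(-3^m + 7) − 14 = -3^{m+1} + 21 − 14 = -3^{m+1} + 7.
By induction, g_n = -3^n + 7 for all n ≥ 1.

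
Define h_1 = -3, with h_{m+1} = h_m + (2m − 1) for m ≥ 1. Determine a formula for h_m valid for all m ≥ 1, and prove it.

Claim: h_m = m^2 − 2m − 2.

Base case: h_1 = -3, and 1^2 − 2·1 − 2 = -3.
Assume h_k = k^2 − 2k − 2.
Then h_{k+1} = h_k + (2k − 1) = (k^2 − 2k − 2) + (2k − 1) = k^2 − 3,
and (k+1)^2 − 2·(k+1) − 2 = k^2 − 3.
This completes the inductive step, so h_m = m^2 − 2m − 2 for all m ≥ 1.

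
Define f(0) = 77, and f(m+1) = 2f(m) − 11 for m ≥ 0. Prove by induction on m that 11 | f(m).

Base case: f(0) = 77 = 11·7, so 11 | f(0).
Assume 11 | f(r), so f(r) = 11t for some integer t.
Then f(r+1) = 2f(r) − 11 = 2·(11t) − 11 = 11(2t − 1), so 11 | f(r+1).
So the property holds for r+1, and by induction 11 | f(m) for all m ≥ 0.

11 | f(m)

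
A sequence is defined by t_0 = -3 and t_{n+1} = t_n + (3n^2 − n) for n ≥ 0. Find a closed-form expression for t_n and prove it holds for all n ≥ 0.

Claim: t_n = n^3 − 2n^2 + n − 3.

Base case: t_0 = -3, and 0^3 − 2·0^2 + 0 − 3 = -3.
Assume t_m = m^3 − 2m^2 + m − 3.
Then t_{m+1} = t_m + (3m^2 − m) = (m^3 − 2m^2 + m − 3) + (3m^2 − m) = m^3 + m^2 − 3,
and (m+1)^3 − 2·(m+1)^2 + (m+1) − 3 = m^3 + m^2 − 3.
This completes the inductive step, so t_n = n^3 − 2n^2 + n − 3 for all n ≥ 0.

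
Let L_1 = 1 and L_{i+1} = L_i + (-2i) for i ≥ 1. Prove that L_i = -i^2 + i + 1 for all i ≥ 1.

Base case: L_1 = 1, and -1^2 + 1 + 1 = 1.
Assume L_m = -m^2 + m + 1.
Then L_{m+1} = L_m + (-2m) = (-m^2 + m + 1) + (-2m) = -m^2 − m + 1,
and -(m+1)^2 + (m+1) + 1 = -m^2 − m + 1.
By induction, L_i = -i^2 + i + 1 for all i ≥ 1.

L_i = -i^2 + i + 1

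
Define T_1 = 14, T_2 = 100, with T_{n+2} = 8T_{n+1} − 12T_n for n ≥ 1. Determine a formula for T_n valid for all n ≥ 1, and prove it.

Claim: T_n = 3·6^n − 2·2^n.

Base cases: T_1 = 14 and 3·6^1 − 2·2^1 = 14; T_2 = 100 and 3·6^2 − 2·2^2 = 100.
Assume T_j = 3·6^j − 2·2^j for all 1 ≤ j ≤ m, where m ≥ 2.
Then T_{m+1} = 8T_m − 12T_{m−1} = 8·(3·6^m − 2·2^m) − 12·(3·6^{m−1} − 2·2^{m−1}) = 3·(8·6 − 12)6^{m−1} − 2·(8·2 − 12)2^{m−1} = 108·6^{m−1} − 8·2^{m−1} = 3·6^{m+1} − 2·2^{m+1}.
This completes the inductive step, so T_n = 3·6^n − 2·2^n for all n ≥ 1.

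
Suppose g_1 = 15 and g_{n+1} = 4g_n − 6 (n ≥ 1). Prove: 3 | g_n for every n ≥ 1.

Base case: g_1 = 15 = 3·5, so 3 | g_1.
Assume 3 | g_j, so g_j = 3t for some integer t.
Then g_{j+1} = 4g_j − 6 = 4·(3t) − 6 = 3(4t − 2), so 3 | g_{j+1}.
This completes the inductive step, so 3 | g_n for all n ≥ 1.

3 | g_n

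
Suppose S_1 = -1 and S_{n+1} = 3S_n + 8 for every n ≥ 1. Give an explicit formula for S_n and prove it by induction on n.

Claim: S_n = 3^n − 4.

Base case: S_1 = -1, and 3^1 − 4 = 3 − 4 = -1.
Assume S_r = 3^r − 4 for some r ≥ 1.
Then S_{r+1} = 3S_r + 8 = 3·(3^r − 4) + 8 = 3^{r+1} − 12 + 8 = 3^{r+1} − 4.
By induction, S_n = 3^n − 4 for all n ≥ 1.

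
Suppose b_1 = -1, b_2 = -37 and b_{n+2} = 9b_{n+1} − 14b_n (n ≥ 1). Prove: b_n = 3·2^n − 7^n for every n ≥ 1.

Base cases: b_1 = -1 and 3·2^1 − 7^1 = -1; b_2 = -37 and 3·2^2 − 7^2 = -37.
Assume b_j = 3·2^j − 7^j for all 1 ≤ j ≤ m, where m ≥ 2.
Then b_{m+1} = 9b_m − 14b_{m−1} = 9·(3·2^m − 7^m) − 14·(3·2^{m−1} − 7^{m−1}) = 3·(9·2 − 14)2^{m−1} − (9·7 − 14)7^{m−1} = 12·2^{m−1} − 49·7^{m−1} = 3·2^{m+1} − 7^{m+1}.
So the formula holds for m+1, and by strong induction b_n = 3·2^n − 7^n for all n ≥ 1.

b_n = 3·2^n − 7^n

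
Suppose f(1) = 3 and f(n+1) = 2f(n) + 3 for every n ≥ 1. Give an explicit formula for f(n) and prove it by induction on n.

Claim: f(n) = 3·2^n − 3.

Base case: f(1) = 3, and 3·2^1 − 3 = 6 − 3 = 3.
Assume f(m) = 3·2^m − 3 for some m ≥ 1.
Then f(m+1) = 2f(m) + 3 = 2·(3·2^m − 3) + 3 = 6·2^m − 6 + 3 = 3·2^{m+1} − 3.
So the formula holds for m+1, and by induction f(n) = 3·2^n − 3 for all n ≥ 1.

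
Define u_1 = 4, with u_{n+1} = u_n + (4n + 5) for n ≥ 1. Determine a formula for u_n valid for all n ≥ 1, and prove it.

Claim: u_n = 2n^2 + 3n − 1.

Base case: u_1 = 4, and 2·1^2 + 3·1 − 1 = 4.
Assume u_m = 2m^2 + 3m − 1.
Then u_{m+1} = u_m + (4m + 5) = (2m^2 + 3m − 1) + (4m + 5) = 2m^2 + 7m + 4,
and 2·(m+1)^2 + 3·(m+1) − 1 = 2m^2 + 7m + 4.
Hence u_n = 2n^2 + 3n − 1 for every n ≥ 1, by induction.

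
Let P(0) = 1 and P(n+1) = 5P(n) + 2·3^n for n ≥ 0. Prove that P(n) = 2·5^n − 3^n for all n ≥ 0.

Base case: P(0) = 1, and 2·5^0 − 3^0 = 2 − 1 = 1.
Assume P(k) = 2·5^k − 3^k for some k ≥ 0.
Then P(k+1) = 5P(k) + 2·3^k = 5·(2·5^k − 3^k) + 2·3^k = 2·5^{k+1} − 5·3^k + 2·3^k = 2·5^{k+1} − 3·3^k = 2·5^{k+1} − 3^{k+1}.
Hence P(n) = 2·5^n − 3^n for every n ≥ 0, by induction.

P(n) = 2·5^n − 3^n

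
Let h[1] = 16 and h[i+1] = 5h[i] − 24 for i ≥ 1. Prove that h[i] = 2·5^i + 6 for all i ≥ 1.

Base case: h[1] = 16, and 2·5^1 + 6 = 10 + 6 = 16.
Assume h[m] = 2·5^m + 6 for some m ≥ 1.
Then h[m+1] = 5h[m] − 24 = 5·(2·5^m + 6) − 24 = 10·5^m + 30 − 24 = 2·5^{m+1} + 6.
By induction, h[i] = 2·5^i + 6 for all i ≥ 1.

h[i] = 2·5^i + 6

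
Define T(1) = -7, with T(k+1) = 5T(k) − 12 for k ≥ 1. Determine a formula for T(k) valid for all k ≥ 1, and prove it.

Claim: T(k) = -2·5^k + 3.

Base case: T(1) = -7, and -2·5^1 + 3 = -10 + 3 = -7.
Assume T(r) = -2·5^r + 3 for some r ≥ 1.
Then T(r+1) = 5T(r) − 12 = 5·(-2·5^r + 3) − 12 = -10·5^r + 15 − 12 = -2·5^{r+1} + 3.
By induction, T(k) = -2·5^k + 3 for all k ≥ 1.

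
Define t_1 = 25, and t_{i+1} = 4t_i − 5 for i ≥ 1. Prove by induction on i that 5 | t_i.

Base case: t_1 = 25 = 5·5, so 5 | t_1.
Assume 5 | t_j, so t_j = 5s for some integer s.
Then t_{j+1} = 4t_j − 5 = 4·(5s) − 5 = 5(4s − 1), so 5 | t_{j+1}.
So the property holds for j+1, and by induction 5 | t_i for all i ≥ 1.

5 | t_i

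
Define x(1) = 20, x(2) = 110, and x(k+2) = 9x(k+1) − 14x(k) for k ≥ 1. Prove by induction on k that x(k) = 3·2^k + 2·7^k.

Base cases: x(1) = 20 and 3·2^1 + 2·7^1 = 20; x(2) = 110 and 3·2^2 + 2·7^2 = 110.
Assume x(j) = 3·2^j + 2·7^j for all 1 ≤ j ≤ m, where m ≥ 2.
Then x(m+1) = 9x(m) − 14x(m−1) = 9·(3·2^m + 2·7^m) − 14·(3·2^{m−1} + 2·7^{m−1}) = 3·(9·2 − 14)2^{m−1} + 2·(9·7 − 14)7^{m−1} = 12·2^{m−1} + 98·7^{m−1} = 3·2^{m+1} + 2·7^{m+1}.
By strong induction, x(k) = 3·2^k + 2·7^k for all k ≥ 1.

x(k) = 3·2^k + 2·7^k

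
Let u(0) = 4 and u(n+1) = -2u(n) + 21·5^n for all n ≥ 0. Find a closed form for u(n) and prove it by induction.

Claim: u(n) = (-2)^n + 3·5^n.

Base case: u(0) = 4, and (-2)^0 + 3·5^0 = 1 + 3 = 4.
Assume u(j) = (-2)^j + 3·5^j for some j ≥ 0.
Then u(j+1) = -2u(j) + 21·5^j = -2·((-2)^j + 3·5^j) + 21·5^j = (-2)^{j+1} − 6·5^j + 21·5^j = (-2)^{j+1} + 15·5^j = (-2)^{j+1} + 3·5^{j+1}.
This completes the inductive step, so u(n) = (-2)^n + 3·5^n for all n ≥ 0.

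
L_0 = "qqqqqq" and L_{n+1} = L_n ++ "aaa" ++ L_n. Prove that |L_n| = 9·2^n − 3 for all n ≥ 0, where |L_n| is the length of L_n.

Base case: |L_0| = 6, and 9·2^0 − 3 = 6.
Assume |L_m| = 9·2^m − 3.
Then |L_{m+1}| = |L_m| + 3 + |L_m| = 2|L_m| + 3 = 2(9·2^m − 3) + 3 = 9·2^{m+1} − 6 + 3 = 9·2^{m+1} − 3.
So the formula holds for m+1, and by induction |L_n| = 9·2^n − 3 for all n ≥ 0.

|L_n| = 9·2^n − 3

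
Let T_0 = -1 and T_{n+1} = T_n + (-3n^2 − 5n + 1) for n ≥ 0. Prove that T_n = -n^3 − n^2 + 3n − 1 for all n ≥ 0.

Base case: T_0 = -1, and -0^3 − 0^2 + 3·0 − 1 = -1.
Assume T_k = -k^3 − k^2 + 3k − 1.
Then T_{k+1} = T_k + (-3k^2 − 5k + 1) = (-k^3 − k^2 + 3k − 1) + (-3k^2 − 5k + 1) = -k^3 − 4k^2 − 2k,
and -(k+1)^3 − (k+1)^2 + 3·(k+1) − 1 = -k^3 − 4k^2 − 2k.
By induction, T_n = -n^3 − n^2 + 3n − 1 for all n ≥ 0.

T_n = -n^3 − n^2 + 3n − 1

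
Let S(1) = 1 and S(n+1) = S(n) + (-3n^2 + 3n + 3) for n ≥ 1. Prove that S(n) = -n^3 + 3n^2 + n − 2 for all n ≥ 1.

Base case: S(1) = 1, and -1^3 + 3·1^2 + 1 − 2 = 1.
Assume S(j) = -j^3 + 3j^2 + j − 2.
Then S(j+1) = S(j) + (-3j^2 + 3j + 3) = (-j^3 + 3j^2 + j − 2) + (-3j^2 + 3j + 3) = -j^3 + 4j + 1,
and -(j+1)^3 + 3·(j+1)^2 + (j+1) − 2 = -j^3 + 4j + 1.
Hence S(n) = -n^3 + 3n^2 + n − 2 for every n ≥ 1, by induction.

S(n) = -n^3 + 3n^2 + n − 2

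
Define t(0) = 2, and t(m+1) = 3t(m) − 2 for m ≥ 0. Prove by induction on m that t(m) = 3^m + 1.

Base case: t(0) = 2, and 3^0 + 1 = 1 + 1 = 2.
Assume t(k) = 3^k + 1 for some k ≥ 0.
Then t(k+1) = 3t(k) − 2 = 3·(3^k + 1) − 2 = 3^{k+1} + 3 − 2 = 3^{k+1} + 1.
This completes the inductive step, so t(m) = 3^m + 1 for all m ≥ 0.

t(m) = 3^m + 1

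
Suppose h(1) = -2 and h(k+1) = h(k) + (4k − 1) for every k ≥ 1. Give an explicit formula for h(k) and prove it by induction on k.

Claim: h(k) = 2k^2 − 3k − 1.

Base case: h(1) = -2, and 2·1^2 − 3·1 − 1 = -2.
Assume h(m) = 2m^2 − 3m − 1.
Then h(m+1) = h(m) + (4m − 1) = (2m^2 − 3m − 1) + (4m − 1) = 2m^2 + m − 2,
and 2·(m+1)^2 − 3·(m+1) − 1 = 2m^2 + m − 2.
By induction, h(k) = 2k^2 − 3k − 1 for all k ≥ 1.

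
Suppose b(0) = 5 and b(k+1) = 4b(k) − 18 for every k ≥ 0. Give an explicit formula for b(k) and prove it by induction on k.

Claim: b(k) = -4^k + 6.

Base case: b(0) = 5, and -4^0 + 6 = -1 + 6 = 5.
Assume b(j) = -4^j + 6 for some j ≥ 0.
Then b(j+1) = 4b(j) − 18 = 4·(-4^j + 6) − 18 = -4^{j+1} + 24 − 18 = -4^{j+1} + 6.
By induction, b(k) = -4^k + 6 for all k ≥ 0.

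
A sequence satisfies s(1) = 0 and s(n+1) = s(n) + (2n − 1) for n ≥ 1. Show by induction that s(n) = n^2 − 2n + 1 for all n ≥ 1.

Base case: s(1) = 0, and 1^2 − 2·1 + 1 = 0.
Assume s(k) = k^2 − 2k + 1.
Then s(k+1) = s(k) + (2k − 1) = (k^2 − 2k + 1) + (2k − 1) = k^2,
and (k+1)^2 − 2·(k+1) + 1 = k^2.
By induction, s(n) = n^2 − 2n + 1 for all n ≥ 1.

s(n) = n^2 − 2n + 1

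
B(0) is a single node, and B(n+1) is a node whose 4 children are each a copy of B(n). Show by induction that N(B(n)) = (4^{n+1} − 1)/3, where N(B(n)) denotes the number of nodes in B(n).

Base case: N(B(0)) = 1, and (4^{0+1} − 1)/3 = 1.
Assume N(B(k)) = (4^{k+1} − 1)/3.
Then N(B(k+1)) = 1 + 4N(B(k)) = 1 + 4·(4^{k+1} − 1)/3 = 1 + (4^{k+2} − 4)/3 = (3 + 4^{k+2} − 4)/3 = (4^{k+2} − 1)/3.
So the formula holds for k+1, and by induction N(B(n)) = (4^{n+1} − 1)/3 for all n ≥ 0.

N(B(n)) = (4^{n+1} − 1)/3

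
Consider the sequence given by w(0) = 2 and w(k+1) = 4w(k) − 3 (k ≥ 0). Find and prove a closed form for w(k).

Claim: w(k) = 4^k + 1.

Base case: w(0) = 2, and 4^0 + 1 = 1 + 1 = 2.
Assume w(m) = 4^m + 1 for some m ≥ 0.
Then w(m+1) = 4w(m) − 3 = 4·(4^m + 1) − 3 = 4^{m+1} + 4 − 3 = 4^{m+1} + 1.
This completes the inductive step, so w(k) = 4^k + 1 for all k ≥ 0.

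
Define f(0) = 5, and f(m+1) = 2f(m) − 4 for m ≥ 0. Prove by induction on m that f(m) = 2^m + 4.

Base case: f(0) = 5, and 2^0 + 4 = 1 + 4 = 5.
Assume f(j) = 2^j + 4 for some j ≥ 0.
Then f(j+1) = 2f(j) − 4 = 2·(2^j + 4) − 4 = 2^{j+1} + 8 − 4 = 2^{j+1} + 4.
This completes the inductive step, so f(m) = 2^m + 4 for all m ≥ 0.

f(m) = 2^m + 4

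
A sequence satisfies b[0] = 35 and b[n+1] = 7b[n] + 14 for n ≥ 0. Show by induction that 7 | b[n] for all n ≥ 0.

Base case: b[0] = 35 = 7·5, so 7 | b[0].
Assume 7 | b[j], so b[j] = 7t for some integer t.
Then b[j+1] = 7b[j] + 14 = 7·(7t) + 14 = 7(7t + 2), so 7 | b[j+1].
So the property holds for j+1, and by induction 7 | b[n] for all n ≥ 0.

7 | b[n]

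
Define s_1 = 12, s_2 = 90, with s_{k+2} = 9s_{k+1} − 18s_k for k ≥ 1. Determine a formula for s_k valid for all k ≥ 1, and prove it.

Claim: s_k = 3·6^k − 2·3^k.

Base cases: s_1 = 12 and 3·6^1 − 2·3^1 = 12; s_2 = 90 and 3·6^2 − 2·3^2 = 90.
Assume s_j = 3·6^j − 2·3^j for all 1 ≤ j ≤ m, where m ≥ 2.
Then s_{m+1} = 9s_m − 18s_{m−1} = 9·(3·6^m − 2·3^m) − 18·(3·6^{m−1} − 2·3^{m−1}) = 3·(9·6 − 18)6^{m−1} − 2·(9·3 − 18)3^{m−1} = 108·6^{m−1} − 18·3^{m−1} = 3·6^{m+1} − 2·3^{m+1}.
So the formula holds for m+1, and by strong induction s_k = 3·6^k − 2·3^k for all k ≥ 1.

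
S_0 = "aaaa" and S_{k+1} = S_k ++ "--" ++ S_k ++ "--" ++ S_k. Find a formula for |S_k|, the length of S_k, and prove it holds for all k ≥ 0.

Claim: |S_k| = 6·3^k − 2.

Base case: |S_0| = 4, and 6·3^0 − 2 = 4.
Assume |S_r| = 6·3^r − 2.
Then |S_{r+1}| = 3|S_r| + 4 = 3(6·3^r − 2) + 4 = 6·3^{r+1} − 6 + 4 = 6·3^{r+1} − 2.
By induction, |S_k| = 6·3^k − 2 for all k ≥ 0.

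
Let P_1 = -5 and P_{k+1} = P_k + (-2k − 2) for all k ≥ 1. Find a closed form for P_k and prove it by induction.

Claim: P_k = -k^2 − k − 3.

Base case: P_1 = -5, and -1^2 − 1 − 3 = -5.
Assume P_j = -j^2 − j − 3.
Then P_{j+1} = P_j + (-2j − 2) = (-j^2 − j − 3) + (-2j − 2) = -j^2 − 3j − 5,
and -(j+1)^2 − (j+1) − 3 = -j^2 − 3j − 5.
Hence P_k = -k^2 − k − 3 for every k ≥ 1, by induction.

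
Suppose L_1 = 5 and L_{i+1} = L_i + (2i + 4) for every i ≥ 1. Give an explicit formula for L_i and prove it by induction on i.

Claim: L_i = i^2 + 3i + 1.

Base case: L_1 = 5, and 1^2 + 3·1 + 1 = 5.
Assume L_k = k^2 + 3k + 1.
Then L_{k+1} = L_k + (2k + 4) = (k^2 + 3k + 1) + (2k + 4) = k^2 + 5k + 5,
and (k+1)^2 + 3·(k+1) + 1 = k^2 + 5k + 5.
By induction, L_i = i^2 + 3i + 1 for all i ≥ 1.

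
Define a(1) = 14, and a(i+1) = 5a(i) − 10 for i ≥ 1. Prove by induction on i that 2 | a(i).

Base case: a(1) = 14 = 2·7, so 2 | a(1).
Assume 2 | a(k), so a(k) = 2t for some integer t.
Then a(k+1) = 5a(k) − 10 = 5·(2t) − 10 = 2(5t − 5), so 2 | a(k+1).
Hence 2 | a(i) for every i ≥ 1, by induction.

2 | a(i)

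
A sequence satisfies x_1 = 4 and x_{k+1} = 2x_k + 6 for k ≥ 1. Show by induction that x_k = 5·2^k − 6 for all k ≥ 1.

Base case: x_1 = 4, and 5·2^1 − 6 = 10 − 6 = 4.
Assume x_j = 5·2^j − 6 for some j ≥ 1.
Then x_{j+1} = 2x_j + 6 = 2·(5·2^j − 6) + 6 = 10·2^j − 12 + 6 = 5·2^{j+1} − 6.
By induction, x_k = 5·2^k − 6 for all k ≥ 1.

x_k = 5·2^k − 6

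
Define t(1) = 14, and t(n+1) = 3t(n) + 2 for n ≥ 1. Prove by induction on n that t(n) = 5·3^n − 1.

Base case: t(1) = 14, and 5·3^1 − 1 = 15 − 1 = 14.
Assume t(k) = 5·3^k − 1 for some k ≥ 1.
Then t(k+1) = 3t(k) + 2 = 3·(5·3^k − 1) + 2 = 15·3^k − 3 + 2 = 5·3^{k+1} − 1.
So the formula holds for k+1, and by induction t(n) = 5·3^n − 1 for all n ≥ 1.

t(n) = 5·3^n − 1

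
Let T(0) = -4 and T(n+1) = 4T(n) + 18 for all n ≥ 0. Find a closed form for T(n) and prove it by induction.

Claim: T(n) = 2·4^n − 6.

Base case: T(0) = -4, and 2·4^0 − 6 = 2 − 6 = -4.
Assume T(r) = 2·4^r − 6 for some r ≥ 0.
Then T(r+1) = 4T(r) + 18 = 4·(2·4^r − 6) + 18 = 8·4^r − 24 + 18 = 2·4^{r+1} − 6.
By induction, T(n) = 2·4^n − 6 for all n ≥ 0.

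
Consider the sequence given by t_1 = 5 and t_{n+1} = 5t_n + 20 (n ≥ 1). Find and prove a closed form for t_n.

Claim: t_n = 2·5^n − 5.

Base case: t_1 = 5, and 2·5^1 − 5 = 10 − 5 = 5.
Assume t_j = 2·5^j − 5 for some j ≥ 1.
Then t_{j+1} = 5t_j + 20 = 5·(2·5^j − 5) + 20 = 10·5^j − 25 + 20 = 2·5^{j+1} − 5.
So the formula holds for j+1, and by induction t_n = 2·5^n − 5 for all n ≥ 1.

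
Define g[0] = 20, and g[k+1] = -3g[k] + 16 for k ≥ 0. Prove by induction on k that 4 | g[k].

Base case: g[0] = 20 = 4·5, so 4 | g[0].
Assume 4 | g[j], so g[j] = 4t for some integer t.
Then g[j+1] = -3g[j] + 16 = -3·(4t) + 16 = 4(-3t + 4), so 4 | g[j+1].
By induction, 4 | g[k] for all k ≥ 0.

4 | g[k]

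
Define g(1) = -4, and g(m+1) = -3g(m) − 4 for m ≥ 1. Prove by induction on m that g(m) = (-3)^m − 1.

Base case: g(1) = -4, and (-3)^1 − 1 = -3 − 1 = -4.
Assume g(j) = (-3)^j − 1 for some j ≥ 1.
Then g(j+1) = -3g(j) − 4 = -3·((-3)^j − 1) − 4 = -3·(-3)^j + 3 − 4 = (-3)^{j+1} − 1.
By induction, g(m) = (-3)^m − 1 for all m ≥ 1.

g(m) = (-3)^m − 1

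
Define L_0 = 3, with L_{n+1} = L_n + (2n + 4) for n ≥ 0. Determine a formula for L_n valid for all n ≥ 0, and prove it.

Claim: L_n = n^2 + 3n + 3.

Base case: L_0 = 3, and 0^2 + 3·0 + 3 = 3.
Assume L_k = k^2 + 3k + 3.
Then L_{k+1} = L_k + (2k + 4) = (k^2 + 3k + 3) + (2k + 4) = k^2 + 5k + 7,
and (k+1)^2 + 3·(k+1) + 3 = k^2 + 5k + 7.
This completes the inductive step, so L_n = n^2 + 3n + 3 for all n ≥ 0.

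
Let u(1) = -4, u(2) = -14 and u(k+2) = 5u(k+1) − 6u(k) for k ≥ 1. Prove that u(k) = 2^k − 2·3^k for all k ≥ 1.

Base cases: u(1) = -4 and 2^1 − 2·3^1 = -4; u(2) = -14 and 2^2 − 2·3^2 = -14.
Assume u(j) = 2^j − 2·3^j for all 1 ≤ j ≤ r, where r ≥ 2.
Then u(r+1) = 5u(r) − 6u(r−1) = 5·(2^r − 2·3^r) − 6·(2^{r−1} − 2·3^{r−1}) = (5·2 − 6)2^{r−1} − 2·(5·3 − 6)3^{r−1} = 4·2^{r−1} − 18·3^{r−1} = 2^{r+1} − 2·3^{r+1}.
So the formula holds for r+1, and by strong induction u(k) = 2^k − 2·3^k for all k ≥ 1.

u(k) = 2^k − 2·3^k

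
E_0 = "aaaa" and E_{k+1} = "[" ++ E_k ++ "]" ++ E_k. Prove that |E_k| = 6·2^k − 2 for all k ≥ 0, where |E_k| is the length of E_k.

Base case: |E_0| = 4, and 6·2^0 − 2 = 4.
Assume |E_m| = 6·2^m − 2.
Then |E_{m+1}| = 1 + |E_m| + 1 + |E_m| = 2|E_m| + 2 = 2(6·2^m − 2) + 2 = 6·2^{m+1} − 4 + 2 = 6·2^{m+1} − 2.
So the formula holds for m+1, and by induction |E_k| = 6·2^k − 2 for all k ≥ 0.

|E_k| = 6·2^k − 2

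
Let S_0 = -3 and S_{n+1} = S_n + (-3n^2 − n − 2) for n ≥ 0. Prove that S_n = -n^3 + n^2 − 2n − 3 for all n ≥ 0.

Base case: S_0 = -3, and -0^3 + 0^2 − 2·0 − 3 = -3.
Assume S_k = -k^3 + k^2 − 2k − 3.
Then S_{k+1} = S_k + (-3k^2 − k − 2) = (-k^3 + k^2 − 2k − 3) + (-3k^2 − k − 2) = -k^3 − 2k^2 − 3k − 5,
and -(k+1)^3 + (k+1)^2 − 2·(k+1) − 3 = -k^3 − 2k^2 − 3k − 5.
This completes the inductive step, so S_n = -n^3 + n^2 − 2n − 3 for all n ≥ 0.

S_n = -n^3 + n^2 − 2n − 3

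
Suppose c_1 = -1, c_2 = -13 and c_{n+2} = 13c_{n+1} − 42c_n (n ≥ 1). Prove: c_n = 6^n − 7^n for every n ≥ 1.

Base cases: c_1 = -1 and 6^1 − 7^1 = -1; c_2 = -13 and 6^2 − 7^2 = -13.
Assume c_j = 6^j − 7^j for all 1 ≤ j ≤ m, where m ≥ 2.
Then c_{m+1} = 13c_m − 42c_{m−1} = 13·(6^m − 7^m) − 42·(6^{m−1} − 7^{m−1}) = (13·6 − 42)6^{m−1} − (13·7 − 42)7^{m−1} = 36·6^{m−1} − 49·7^{m−1} = 6^{m+1} − 7^{m+1}.
By strong induction, c_n = 6^n − 7^n for all n ≥ 1.

c_n = 6^n − 7^n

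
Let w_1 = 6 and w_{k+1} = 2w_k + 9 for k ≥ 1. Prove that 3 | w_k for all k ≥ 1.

Base case: w_1 = 6 = 3·2, so 3 | w_1.
Assume 3 | w_m, so w_m = 3t for some integer t.
Then w_{m+1} = 2w_m + 9 = 2·(3t) + 9 = 3(2t + 3), so 3 | w_{m+1}.
This completes the inductive step, so 3 | w_k for all k ≥ 1.

3 | w_k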